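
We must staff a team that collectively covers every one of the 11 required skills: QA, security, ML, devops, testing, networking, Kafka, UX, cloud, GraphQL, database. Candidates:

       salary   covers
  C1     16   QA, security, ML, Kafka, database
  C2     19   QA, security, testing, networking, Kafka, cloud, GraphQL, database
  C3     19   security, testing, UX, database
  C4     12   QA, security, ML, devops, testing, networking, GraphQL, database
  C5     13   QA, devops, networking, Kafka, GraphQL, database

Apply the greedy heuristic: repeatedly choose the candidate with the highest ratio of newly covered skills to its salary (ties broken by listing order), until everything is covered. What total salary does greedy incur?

Pick 1: C4 adds 8 new (QA, security, ML, devops, testing, networking, GraphQL, database) at salary 12 (ratio 8/12).
Pick 2: C2 adds 2 new (Kafka, cloud) at salary 19 (ratio 2/19).
Pick 3: C3 adds 1 new (UX) at salary 19 (ratio 1/19).
Greedy total salary: 12 + 19 + 19 = 50.

50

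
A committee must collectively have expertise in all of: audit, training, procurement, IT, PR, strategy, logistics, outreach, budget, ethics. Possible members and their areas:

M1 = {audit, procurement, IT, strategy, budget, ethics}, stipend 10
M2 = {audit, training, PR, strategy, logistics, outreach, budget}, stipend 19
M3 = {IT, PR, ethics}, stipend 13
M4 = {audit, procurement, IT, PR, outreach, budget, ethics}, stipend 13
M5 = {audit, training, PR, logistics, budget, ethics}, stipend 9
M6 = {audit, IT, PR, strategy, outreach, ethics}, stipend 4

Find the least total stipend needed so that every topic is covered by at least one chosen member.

23

M1, M5, M6 cover every topic at stipend 10 + 9 + 4 = 23.
Any cover uses at least 2 members; among all covering selections none totals below 23.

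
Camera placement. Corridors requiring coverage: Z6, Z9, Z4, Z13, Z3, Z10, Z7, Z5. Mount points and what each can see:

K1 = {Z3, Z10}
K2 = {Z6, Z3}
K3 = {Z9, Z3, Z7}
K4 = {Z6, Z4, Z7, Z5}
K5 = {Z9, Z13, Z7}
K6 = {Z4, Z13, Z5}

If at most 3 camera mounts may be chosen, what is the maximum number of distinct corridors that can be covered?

Choosing K1, K4, K5 covers {Z6, Z9, Z4, Z13, Z3, Z10, Z7, Z5} — 8 corridors.
That is all 8 corridors.

8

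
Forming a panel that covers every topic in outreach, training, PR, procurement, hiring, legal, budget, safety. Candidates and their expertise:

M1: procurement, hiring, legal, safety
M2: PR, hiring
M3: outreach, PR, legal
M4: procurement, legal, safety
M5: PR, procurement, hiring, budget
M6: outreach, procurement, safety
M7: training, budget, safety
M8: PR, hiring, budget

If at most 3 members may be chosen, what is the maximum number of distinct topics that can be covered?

Choosing M1, M3, M7 covers {outreach, training, PR, procurement, hiring, legal, budget, safety} — 8 topics.
That is all 8 topics.

8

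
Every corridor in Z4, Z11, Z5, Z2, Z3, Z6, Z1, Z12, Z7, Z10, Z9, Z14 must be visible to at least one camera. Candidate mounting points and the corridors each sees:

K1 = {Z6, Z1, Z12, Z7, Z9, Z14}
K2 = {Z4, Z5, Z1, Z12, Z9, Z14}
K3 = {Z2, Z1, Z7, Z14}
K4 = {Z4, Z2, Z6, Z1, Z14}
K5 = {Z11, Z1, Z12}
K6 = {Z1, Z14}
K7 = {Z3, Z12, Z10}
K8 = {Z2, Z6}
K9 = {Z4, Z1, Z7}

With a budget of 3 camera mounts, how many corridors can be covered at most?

Choosing K1, K2, K7 covers {Z4, Z5, Z3, Z6, Z1, Z12, Z7, Z10, Z9, Z14} — 10 corridors.
No choice of 3 camera mounts does better; here Z11, Z2 are left uncovered.

10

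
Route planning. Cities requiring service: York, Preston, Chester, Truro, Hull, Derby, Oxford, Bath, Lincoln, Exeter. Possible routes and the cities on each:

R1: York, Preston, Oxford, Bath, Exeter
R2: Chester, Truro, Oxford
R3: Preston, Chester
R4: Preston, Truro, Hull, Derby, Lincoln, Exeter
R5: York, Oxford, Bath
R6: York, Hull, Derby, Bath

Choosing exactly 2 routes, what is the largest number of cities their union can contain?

Choosing R1, R4 covers {York, Preston, Truro, Hull, Derby, Oxford, Bath, Lincoln, Exeter} — 9 cities.
No choice of 2 routes does better; here Chester is left uncovered.

9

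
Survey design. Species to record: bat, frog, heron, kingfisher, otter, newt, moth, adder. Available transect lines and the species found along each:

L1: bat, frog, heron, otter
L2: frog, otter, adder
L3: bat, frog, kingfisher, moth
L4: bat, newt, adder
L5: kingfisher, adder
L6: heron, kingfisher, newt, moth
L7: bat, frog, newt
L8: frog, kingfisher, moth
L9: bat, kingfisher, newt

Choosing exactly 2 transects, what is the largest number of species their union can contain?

7

Choosing L1, L6 covers {bat, frog, heron, kingfisher, otter, newt, moth} — 7 species.
No choice of 2 transects does better; here adder is left uncovered.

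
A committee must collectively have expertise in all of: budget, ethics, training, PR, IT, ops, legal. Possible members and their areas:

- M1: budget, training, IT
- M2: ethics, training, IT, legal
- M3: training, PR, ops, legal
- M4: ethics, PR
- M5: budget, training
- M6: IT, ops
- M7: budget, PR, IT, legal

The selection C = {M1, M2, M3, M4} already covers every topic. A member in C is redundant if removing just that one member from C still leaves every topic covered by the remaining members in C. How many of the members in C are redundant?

Drop M1: budget uncovered — not redundant.
Drop M2: the rest still cover every topic — redundant.
Drop M3: ops uncovered — not redundant.
Drop M4: the rest still cover every topic — redundant.
2 redundant: M2, M4.

2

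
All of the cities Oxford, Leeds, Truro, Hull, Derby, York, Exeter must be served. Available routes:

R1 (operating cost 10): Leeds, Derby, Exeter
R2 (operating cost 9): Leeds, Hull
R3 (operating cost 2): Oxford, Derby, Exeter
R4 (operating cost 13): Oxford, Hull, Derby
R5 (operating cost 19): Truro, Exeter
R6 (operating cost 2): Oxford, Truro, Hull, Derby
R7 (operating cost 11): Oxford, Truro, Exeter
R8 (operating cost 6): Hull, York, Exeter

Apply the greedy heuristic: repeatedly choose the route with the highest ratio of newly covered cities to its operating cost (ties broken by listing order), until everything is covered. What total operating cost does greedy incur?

Pick 1: R6 adds 4 new (Oxford, Truro, Hull, Derby) at operating cost 2 (ratio 4/2).
Pick 2: R3 adds 1 new (Exeter) at operating cost 2 (ratio 1/2).
Pick 3: R8 adds 1 new (York) at operating cost 6 (ratio 1/6).
Pick 4: R2 adds 1 new (Leeds) at operating cost 9 (ratio 1/9).
Greedy total operating cost: 2 + 2 + 6 + 9 = 19. (The true optimum is 17, so greedy overshoots here.)

19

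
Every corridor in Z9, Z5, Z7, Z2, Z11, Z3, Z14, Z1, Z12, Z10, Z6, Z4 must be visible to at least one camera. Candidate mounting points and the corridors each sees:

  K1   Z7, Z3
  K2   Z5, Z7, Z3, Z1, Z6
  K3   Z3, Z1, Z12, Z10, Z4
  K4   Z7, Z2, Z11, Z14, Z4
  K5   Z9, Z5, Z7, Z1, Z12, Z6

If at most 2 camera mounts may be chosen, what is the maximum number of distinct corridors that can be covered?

Choosing K4, K5 covers {Z9, Z5, Z7, Z2, Z11, Z14, Z1, Z12, Z6, Z4} — 10 corridors.
No choice of 2 camera mounts does better; here Z3, Z10 are left uncovered.

10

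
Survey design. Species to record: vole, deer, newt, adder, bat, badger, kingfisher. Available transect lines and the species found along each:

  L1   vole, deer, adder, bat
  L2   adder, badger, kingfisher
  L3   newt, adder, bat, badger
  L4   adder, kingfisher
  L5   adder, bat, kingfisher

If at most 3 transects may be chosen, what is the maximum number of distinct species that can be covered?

7

Choosing L1, L2, L3 covers {vole, deer, newt, adder, bat, badger, kingfisher} — 7 species.
That is all 7 species.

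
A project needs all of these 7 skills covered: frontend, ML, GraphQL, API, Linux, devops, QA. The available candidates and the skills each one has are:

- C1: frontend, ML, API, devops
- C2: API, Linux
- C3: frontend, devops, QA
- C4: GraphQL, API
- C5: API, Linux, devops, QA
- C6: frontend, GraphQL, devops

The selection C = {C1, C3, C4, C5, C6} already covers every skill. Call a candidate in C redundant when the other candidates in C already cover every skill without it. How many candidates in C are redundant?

Drop C1: ML uncovered — not redundant.
Drop C3: the rest still cover every skill — redundant.
Drop C4: the rest still cover every skill — redundant.
Drop C5: Linux uncovered — not redundant.
Drop C6: the rest still cover every skill — redundant.
3 redundant: C3, C4, C6.

3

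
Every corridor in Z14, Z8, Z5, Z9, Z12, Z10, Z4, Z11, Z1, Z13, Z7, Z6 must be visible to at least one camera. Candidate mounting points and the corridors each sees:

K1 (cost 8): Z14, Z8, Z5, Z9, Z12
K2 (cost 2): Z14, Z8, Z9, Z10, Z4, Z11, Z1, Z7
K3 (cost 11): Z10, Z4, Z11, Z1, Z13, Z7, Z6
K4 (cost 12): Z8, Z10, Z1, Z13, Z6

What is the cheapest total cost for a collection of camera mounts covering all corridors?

19

K1, K3 cover every corridor at cost 8 + 11 = 19.
Any cover uses at least 2 camera mounts; among all covering selections none totals below 19.
Greedy by coverage-per-cost would pick K2, K1, K3 for 21 — worse than the optimum 19.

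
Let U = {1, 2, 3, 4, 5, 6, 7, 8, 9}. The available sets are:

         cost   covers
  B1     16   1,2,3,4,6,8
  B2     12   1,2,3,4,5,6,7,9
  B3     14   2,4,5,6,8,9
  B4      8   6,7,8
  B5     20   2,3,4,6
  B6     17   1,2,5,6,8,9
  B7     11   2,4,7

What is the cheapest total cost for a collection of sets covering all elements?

B2, B4 cover every element at cost 12 + 8 = 20.
Any cover uses at least 2 sets; among all covering selections none totals below 20.

20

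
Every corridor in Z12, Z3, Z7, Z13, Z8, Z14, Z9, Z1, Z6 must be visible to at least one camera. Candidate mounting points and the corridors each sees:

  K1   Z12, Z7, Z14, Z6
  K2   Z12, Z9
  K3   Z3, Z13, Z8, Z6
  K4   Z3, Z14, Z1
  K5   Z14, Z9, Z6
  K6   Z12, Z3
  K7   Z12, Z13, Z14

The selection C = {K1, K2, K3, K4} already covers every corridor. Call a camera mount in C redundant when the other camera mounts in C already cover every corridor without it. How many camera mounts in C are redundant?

Drop K1: Z7 uncovered — not redundant.
Drop K2: Z9 uncovered — not redundant.
Drop K3: Z13, Z8 uncovered — not redundant.
Drop K4: Z1 uncovered — not redundant.
None of the camera mounts in C is redundant.

0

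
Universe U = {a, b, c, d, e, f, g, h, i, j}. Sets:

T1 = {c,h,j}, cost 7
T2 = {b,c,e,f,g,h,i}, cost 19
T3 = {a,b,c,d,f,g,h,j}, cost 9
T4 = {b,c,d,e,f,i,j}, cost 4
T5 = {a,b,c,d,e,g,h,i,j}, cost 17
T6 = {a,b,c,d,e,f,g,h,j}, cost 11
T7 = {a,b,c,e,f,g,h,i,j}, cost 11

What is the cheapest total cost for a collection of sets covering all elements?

13

T3, T4 cover every element at cost 9 + 4 = 13.
Any cover uses at least 2 sets; among all covering selections none totals below 13.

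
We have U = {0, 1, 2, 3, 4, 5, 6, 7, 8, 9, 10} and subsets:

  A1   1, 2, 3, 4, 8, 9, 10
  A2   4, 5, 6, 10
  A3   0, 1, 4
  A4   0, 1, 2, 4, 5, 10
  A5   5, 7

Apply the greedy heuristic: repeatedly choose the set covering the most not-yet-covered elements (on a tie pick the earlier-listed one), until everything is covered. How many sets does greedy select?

Pick 1: A1 covers 7 new elements (1, 2, 3, 4, 8, 9, 10).
Pick 2: A2 covers 2 new elements (5, 6).
Pick 3: A3 covers 1 new elements (0).
Pick 4: A5 covers 1 new elements (7).
Greedy uses 4 sets.

4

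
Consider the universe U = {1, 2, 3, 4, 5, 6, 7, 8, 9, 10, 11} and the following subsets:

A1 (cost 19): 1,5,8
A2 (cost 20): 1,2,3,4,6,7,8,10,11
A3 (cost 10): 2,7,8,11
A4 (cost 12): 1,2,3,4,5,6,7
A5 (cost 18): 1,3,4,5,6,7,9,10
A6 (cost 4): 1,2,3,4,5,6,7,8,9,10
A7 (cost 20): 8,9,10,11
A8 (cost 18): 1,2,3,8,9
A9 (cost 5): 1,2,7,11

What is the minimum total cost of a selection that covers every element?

A6, A9 cover every element at cost 4 + 5 = 9.
Any cover uses at least 2 sets; among all covering selections none totals below 9.

9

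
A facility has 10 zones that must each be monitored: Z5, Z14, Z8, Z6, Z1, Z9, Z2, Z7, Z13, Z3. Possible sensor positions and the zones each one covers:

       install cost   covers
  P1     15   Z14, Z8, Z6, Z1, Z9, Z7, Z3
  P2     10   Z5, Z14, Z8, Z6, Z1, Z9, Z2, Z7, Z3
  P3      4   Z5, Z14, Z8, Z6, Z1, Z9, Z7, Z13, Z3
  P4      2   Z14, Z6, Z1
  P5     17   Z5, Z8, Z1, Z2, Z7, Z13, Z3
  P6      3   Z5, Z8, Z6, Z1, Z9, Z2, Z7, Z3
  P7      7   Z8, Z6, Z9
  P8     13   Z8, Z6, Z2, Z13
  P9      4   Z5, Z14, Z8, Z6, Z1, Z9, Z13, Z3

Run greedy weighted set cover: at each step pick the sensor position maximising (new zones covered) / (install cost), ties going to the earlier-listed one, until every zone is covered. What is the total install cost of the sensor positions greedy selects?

Pick 1: P6 adds 8 new (Z5, Z8, Z6, Z1, Z9, Z2, Z7, Z3) at install cost 3 (ratio 8/3).
Pick 2: P3 adds 2 new (Z14, Z13) at install cost 4 (ratio 2/4).
Greedy total install cost: 3 + 4 = 7.

7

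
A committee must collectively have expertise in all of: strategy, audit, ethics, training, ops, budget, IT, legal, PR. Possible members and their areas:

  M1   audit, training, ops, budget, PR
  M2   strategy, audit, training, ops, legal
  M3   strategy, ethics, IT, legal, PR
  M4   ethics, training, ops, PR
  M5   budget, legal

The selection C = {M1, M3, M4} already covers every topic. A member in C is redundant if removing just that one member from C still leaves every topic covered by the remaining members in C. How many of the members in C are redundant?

Drop M1: audit, budget uncovered — not redundant.
Drop M3: strategy, IT, legal uncovered — not redundant.
Drop M4: the rest still cover every topic — redundant.
1 redundant: M4.

1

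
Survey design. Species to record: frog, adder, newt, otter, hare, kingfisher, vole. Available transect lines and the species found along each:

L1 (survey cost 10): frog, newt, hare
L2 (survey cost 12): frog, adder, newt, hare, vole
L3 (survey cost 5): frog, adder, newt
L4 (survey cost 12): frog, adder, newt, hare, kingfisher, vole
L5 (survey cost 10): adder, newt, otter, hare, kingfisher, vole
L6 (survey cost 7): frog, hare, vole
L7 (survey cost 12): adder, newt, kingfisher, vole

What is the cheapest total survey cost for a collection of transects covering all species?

L3, L5 cover every species at survey cost 5 + 10 = 15.
Any cover uses at least 2 transects; among all covering selections none totals below 15.

15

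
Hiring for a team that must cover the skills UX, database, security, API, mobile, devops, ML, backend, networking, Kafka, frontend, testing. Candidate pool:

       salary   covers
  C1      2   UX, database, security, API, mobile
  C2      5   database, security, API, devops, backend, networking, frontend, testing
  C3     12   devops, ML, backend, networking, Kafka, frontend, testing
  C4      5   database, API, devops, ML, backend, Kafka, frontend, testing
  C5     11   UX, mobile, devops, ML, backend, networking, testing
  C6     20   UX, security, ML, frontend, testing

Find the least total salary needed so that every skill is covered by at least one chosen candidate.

C1, C2, C4 cover every skill at salary 2 + 5 + 5 = 12.
Any cover uses at least 2 candidates; among all covering selections none totals below 12.

12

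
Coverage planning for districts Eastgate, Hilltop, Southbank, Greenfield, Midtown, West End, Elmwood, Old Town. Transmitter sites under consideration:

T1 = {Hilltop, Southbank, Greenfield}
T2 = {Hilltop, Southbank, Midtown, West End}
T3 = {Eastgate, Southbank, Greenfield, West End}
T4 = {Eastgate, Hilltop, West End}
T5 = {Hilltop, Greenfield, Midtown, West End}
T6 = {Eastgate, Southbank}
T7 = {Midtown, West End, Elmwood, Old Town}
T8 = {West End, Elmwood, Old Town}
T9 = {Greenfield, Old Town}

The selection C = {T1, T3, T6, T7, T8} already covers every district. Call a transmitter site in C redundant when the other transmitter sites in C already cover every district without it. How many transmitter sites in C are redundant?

Drop T1: Hilltop uncovered — not redundant.
Drop T3: the rest still cover every district — redundant.
Drop T6: the rest still cover every district — redundant.
Drop T7: Midtown uncovered — not redundant.
Drop T8: the rest still cover every district — redundant.
3 redundant: T3, T6, T8.

3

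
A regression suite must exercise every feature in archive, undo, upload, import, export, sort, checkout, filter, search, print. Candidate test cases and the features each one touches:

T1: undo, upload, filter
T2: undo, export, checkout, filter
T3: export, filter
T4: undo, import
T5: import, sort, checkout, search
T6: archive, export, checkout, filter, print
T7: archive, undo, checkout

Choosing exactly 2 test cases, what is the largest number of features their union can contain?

8

Choosing T5, T6 covers {archive, import, export, sort, checkout, filter, search, print} — 8 features.
No choice of 2 test cases does better; here undo, upload are left uncovered.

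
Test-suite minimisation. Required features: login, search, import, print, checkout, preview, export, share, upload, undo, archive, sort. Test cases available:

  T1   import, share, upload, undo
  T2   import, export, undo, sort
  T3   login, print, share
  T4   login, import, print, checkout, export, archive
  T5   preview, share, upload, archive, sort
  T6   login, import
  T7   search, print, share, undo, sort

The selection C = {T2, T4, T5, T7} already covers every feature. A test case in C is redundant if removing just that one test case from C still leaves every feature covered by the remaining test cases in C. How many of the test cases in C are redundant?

Drop T2: the rest still cover every feature — redundant.
Drop T4: login, checkout uncovered — not redundant.
Drop T5: preview, upload uncovered — not redundant.
Drop T7: search uncovered — not redundant.
1 redundant: T2.

1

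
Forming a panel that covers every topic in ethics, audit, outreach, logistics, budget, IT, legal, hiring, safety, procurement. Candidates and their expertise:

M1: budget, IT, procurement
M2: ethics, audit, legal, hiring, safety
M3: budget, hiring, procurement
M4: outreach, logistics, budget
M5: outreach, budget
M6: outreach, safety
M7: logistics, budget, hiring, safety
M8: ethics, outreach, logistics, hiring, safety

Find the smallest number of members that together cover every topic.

M1, M2, M4 together cover {ethics, audit, outreach, logistics, budget, IT, legal, hiring, safety, procurement} — every topic.
No 2 of the 8 members cover everything (all 28 pairs fall short), so 3 is minimum.

3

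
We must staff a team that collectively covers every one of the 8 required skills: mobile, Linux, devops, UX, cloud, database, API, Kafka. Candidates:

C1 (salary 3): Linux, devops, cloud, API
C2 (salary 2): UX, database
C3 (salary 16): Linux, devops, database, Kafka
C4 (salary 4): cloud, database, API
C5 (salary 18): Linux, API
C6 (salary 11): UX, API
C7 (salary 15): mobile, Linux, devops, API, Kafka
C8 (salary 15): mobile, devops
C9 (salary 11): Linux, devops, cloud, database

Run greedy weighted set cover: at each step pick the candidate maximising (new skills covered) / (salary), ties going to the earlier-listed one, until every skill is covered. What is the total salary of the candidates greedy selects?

20

Pick 1: C1 adds 4 new (Linux, devops, cloud, API) at salary 3 (ratio 4/3).
Pick 2: C2 adds 2 new (UX, database) at salary 2 (ratio 2/2).
Pick 3: C7 adds 2 new (mobile, Kafka) at salary 15 (ratio 2/15).
Greedy total salary: 3 + 2 + 15 = 20.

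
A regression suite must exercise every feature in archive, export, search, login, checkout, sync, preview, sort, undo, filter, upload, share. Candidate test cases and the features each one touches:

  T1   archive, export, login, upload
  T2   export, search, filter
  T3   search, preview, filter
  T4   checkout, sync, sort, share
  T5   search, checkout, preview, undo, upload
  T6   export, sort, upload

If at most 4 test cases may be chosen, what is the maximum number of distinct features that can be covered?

12

Choosing T1, T2, T4, T5 covers {archive, export, search, login, checkout, sync, preview, sort, undo, filter, upload, share} — 12 features.
That is all 12 features.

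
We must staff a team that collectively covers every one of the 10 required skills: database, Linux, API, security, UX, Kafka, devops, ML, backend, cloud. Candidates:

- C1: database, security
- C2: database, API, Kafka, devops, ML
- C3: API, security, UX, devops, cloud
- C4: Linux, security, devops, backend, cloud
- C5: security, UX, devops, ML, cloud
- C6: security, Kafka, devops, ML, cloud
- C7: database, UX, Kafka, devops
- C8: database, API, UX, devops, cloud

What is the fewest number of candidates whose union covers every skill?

3

C2, C3, C4 together cover {database, Linux, API, security, UX, Kafka, devops, ML, backend, cloud} — every skill.
No 2 of the 8 candidates cover everything (all 28 pairs fall short), so 3 is minimum.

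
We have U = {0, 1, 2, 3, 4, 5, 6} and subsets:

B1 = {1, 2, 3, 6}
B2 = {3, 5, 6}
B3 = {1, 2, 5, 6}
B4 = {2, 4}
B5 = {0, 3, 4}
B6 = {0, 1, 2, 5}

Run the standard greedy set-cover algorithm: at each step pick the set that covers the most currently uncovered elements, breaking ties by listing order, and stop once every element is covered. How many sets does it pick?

3

Pick 1: B1 covers 4 new elements (1, 2, 3, 6).
Pick 2: B5 covers 2 new elements (0, 4).
Pick 3: B2 covers 1 new elements (5).
Greedy uses 3 sets. (The true minimum is 2.)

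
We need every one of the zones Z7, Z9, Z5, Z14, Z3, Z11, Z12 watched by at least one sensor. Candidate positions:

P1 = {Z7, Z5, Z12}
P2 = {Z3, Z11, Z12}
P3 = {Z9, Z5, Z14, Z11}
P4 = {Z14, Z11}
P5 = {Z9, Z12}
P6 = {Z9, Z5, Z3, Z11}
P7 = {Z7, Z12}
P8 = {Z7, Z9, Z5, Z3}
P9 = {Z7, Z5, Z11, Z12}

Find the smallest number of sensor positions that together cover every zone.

P1, P2, P3 together cover {Z7, Z9, Z5, Z14, Z3, Z11, Z12} — every zone.
No 2 of the 9 sensor positions cover everything (all 36 pairs fall short), so 3 is minimum.

3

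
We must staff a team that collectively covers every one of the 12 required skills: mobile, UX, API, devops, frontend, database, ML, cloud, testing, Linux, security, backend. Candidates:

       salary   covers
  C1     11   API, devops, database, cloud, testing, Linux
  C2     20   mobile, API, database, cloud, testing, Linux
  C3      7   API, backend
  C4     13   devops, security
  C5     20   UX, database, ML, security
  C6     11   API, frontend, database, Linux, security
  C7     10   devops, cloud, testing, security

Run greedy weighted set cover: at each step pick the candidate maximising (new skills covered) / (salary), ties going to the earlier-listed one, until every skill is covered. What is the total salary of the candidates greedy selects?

Pick 1: C1 adds 6 new (API, devops, database, cloud, testing, Linux) at salary 11 (ratio 6/11).
Pick 2: C6 adds 2 new (frontend, security) at salary 11 (ratio 2/11).
Pick 3: C3 adds 1 new (backend) at salary 7 (ratio 1/7).
Pick 4: C5 adds 2 new (UX, ML) at salary 20 (ratio 2/20).
Pick 5: C2 adds 1 new (mobile) at salary 20 (ratio 1/20).
Greedy total salary: 11 + 11 + 7 + 20 + 20 = 69. (The true optimum is 68, so greedy overshoots here.)

69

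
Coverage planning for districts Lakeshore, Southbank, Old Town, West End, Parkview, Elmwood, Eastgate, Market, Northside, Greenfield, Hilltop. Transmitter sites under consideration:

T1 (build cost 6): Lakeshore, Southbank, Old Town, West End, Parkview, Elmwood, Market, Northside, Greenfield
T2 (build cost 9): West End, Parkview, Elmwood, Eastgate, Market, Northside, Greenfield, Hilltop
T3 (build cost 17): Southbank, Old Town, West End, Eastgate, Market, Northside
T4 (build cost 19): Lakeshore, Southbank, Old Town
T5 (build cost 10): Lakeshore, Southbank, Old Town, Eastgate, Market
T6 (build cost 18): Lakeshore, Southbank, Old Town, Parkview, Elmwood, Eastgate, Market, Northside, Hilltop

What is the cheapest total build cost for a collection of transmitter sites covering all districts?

T1, T2 cover every district at build cost 6 + 9 = 15.
Any cover uses at least 2 transmitter sites; among all covering selections none totals below 15.

15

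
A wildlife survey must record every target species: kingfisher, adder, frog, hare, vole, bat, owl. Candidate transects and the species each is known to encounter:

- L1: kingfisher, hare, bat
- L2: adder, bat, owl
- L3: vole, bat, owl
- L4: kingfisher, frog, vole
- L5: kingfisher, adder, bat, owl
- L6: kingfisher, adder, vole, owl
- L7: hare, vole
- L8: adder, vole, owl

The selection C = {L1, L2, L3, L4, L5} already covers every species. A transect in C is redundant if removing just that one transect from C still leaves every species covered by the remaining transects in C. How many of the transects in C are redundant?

3

Drop L1: hare uncovered — not redundant.
Drop L2: the rest still cover every species — redundant.
Drop L3: the rest still cover every species — redundant.
Drop L4: frog uncovered — not redundant.
Drop L5: the rest still cover every species — redundant.
3 redundant: L2, L3, L5.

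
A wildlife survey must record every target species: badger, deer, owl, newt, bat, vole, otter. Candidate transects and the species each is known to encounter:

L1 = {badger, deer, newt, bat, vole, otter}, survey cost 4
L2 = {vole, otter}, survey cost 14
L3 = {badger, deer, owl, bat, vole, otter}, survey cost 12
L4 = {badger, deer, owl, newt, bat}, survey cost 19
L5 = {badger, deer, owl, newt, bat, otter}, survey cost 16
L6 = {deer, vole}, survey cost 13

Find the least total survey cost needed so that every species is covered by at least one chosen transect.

16

L1, L3 cover every species at survey cost 4 + 12 = 16.
Any cover uses at least 2 transects; among all covering selections none totals below 16.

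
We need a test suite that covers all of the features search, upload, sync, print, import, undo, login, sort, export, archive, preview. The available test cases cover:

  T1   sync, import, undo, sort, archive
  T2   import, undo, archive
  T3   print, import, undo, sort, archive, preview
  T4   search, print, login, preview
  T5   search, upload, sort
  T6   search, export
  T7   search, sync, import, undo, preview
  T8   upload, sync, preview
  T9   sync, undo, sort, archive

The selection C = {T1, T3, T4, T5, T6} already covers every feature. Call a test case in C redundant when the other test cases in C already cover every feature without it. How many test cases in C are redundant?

1

Drop T1: sync uncovered — not redundant.
Drop T3: the rest still cover every feature — redundant.
Drop T4: login uncovered — not redundant.
Drop T5: upload uncovered — not redundant.
Drop T6: export uncovered — not redundant.
1 redundant: T3.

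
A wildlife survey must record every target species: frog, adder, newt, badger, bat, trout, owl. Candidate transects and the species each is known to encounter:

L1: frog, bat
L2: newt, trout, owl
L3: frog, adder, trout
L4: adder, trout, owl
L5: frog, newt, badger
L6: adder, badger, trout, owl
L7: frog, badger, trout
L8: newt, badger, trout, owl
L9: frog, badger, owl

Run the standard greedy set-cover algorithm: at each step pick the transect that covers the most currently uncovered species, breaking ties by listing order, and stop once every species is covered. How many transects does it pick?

Pick 1: L6 covers 4 new species (adder, badger, trout, owl).
Pick 2: L1 covers 2 new species (frog, bat).
Pick 3: L2 covers 1 new species (newt).
Greedy uses 3 transects.

3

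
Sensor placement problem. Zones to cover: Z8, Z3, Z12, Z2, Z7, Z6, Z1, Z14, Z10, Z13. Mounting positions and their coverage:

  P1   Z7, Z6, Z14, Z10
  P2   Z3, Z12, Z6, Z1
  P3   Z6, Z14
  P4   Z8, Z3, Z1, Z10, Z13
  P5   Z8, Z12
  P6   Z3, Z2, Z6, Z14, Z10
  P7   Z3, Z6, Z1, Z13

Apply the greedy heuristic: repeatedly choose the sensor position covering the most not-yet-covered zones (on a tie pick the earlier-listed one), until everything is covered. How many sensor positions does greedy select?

4

Pick 1: P4 covers 5 new zones (Z8, Z3, Z1, Z10, Z13).
Pick 2: P1 covers 3 new zones (Z7, Z6, Z14).
Pick 3: P2 covers 1 new zones (Z12).
Pick 4: P6 covers 1 new zones (Z2).
Greedy uses 4 sensor positions.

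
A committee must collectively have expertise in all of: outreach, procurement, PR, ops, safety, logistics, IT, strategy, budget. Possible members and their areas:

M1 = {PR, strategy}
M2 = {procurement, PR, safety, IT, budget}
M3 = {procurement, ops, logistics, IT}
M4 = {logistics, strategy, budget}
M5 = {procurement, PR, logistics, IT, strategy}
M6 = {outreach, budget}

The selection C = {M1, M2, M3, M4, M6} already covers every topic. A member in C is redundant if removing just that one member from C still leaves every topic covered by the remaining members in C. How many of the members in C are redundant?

Drop M1: the rest still cover every topic — redundant.
Drop M2: safety uncovered — not redundant.
Drop M3: ops uncovered — not redundant.
Drop M4: the rest still cover every topic — redundant.
Drop M6: outreach uncovered — not redundant.
2 redundant: M1, M4.

2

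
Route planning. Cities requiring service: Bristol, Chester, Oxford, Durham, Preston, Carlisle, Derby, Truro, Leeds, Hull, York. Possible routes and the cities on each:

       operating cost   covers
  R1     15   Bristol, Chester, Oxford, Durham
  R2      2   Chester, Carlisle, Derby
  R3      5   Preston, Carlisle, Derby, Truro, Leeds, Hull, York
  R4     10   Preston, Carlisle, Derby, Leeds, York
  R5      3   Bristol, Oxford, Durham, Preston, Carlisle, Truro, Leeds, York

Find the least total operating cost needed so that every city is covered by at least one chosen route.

10

R2, R3, R5 cover every city at operating cost 2 + 5 + 3 = 10.
Any cover uses at least 2 routes; among all covering selections none totals below 10.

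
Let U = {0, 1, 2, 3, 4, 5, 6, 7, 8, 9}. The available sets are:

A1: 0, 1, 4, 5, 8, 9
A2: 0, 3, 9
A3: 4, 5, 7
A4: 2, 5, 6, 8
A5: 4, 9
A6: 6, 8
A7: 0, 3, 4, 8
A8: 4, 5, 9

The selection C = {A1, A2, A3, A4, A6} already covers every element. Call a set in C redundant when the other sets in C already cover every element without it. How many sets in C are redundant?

Drop A1: 1 uncovered — not redundant.
Drop A2: 3 uncovered — not redundant.
Drop A3: 7 uncovered — not redundant.
Drop A4: 2 uncovered — not redundant.
Drop A6: the rest still cover every element — redundant.
1 redundant: A6.

1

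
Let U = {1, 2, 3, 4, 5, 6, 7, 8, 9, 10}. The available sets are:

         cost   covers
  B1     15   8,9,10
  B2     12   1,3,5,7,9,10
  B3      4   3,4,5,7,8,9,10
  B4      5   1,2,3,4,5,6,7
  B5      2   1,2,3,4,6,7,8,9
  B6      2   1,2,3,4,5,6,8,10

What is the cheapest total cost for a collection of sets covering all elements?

4

B5, B6 cover every element at cost 2 + 2 = 4.
Any cover uses at least 2 sets; among all covering selections none totals below 4.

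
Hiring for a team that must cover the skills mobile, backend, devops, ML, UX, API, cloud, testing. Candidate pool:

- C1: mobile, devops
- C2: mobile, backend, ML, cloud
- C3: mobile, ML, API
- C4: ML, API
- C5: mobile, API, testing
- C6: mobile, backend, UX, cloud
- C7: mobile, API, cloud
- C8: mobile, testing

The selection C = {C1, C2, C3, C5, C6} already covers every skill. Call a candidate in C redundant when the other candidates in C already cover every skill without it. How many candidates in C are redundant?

Drop C1: devops uncovered — not redundant.
Drop C2: the rest still cover every skill — redundant.
Drop C3: the rest still cover every skill — redundant.
Drop C5: testing uncovered — not redundant.
Drop C6: UX uncovered — not redundant.
2 redundant: C2, C3.

2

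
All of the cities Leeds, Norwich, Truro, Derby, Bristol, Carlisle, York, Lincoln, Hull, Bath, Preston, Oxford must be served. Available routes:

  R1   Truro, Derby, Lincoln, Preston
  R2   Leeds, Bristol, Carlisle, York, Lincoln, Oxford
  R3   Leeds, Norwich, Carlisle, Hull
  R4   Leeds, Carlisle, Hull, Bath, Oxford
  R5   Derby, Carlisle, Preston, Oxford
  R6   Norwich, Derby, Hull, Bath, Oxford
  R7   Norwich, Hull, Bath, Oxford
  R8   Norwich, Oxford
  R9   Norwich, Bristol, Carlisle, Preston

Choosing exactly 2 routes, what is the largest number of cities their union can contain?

10

Choosing R2, R6 covers {Leeds, Norwich, Derby, Bristol, Carlisle, York, Lincoln, Hull, Bath, Oxford} — 10 cities.
No choice of 2 routes does better; here Truro, Preston are left uncovered.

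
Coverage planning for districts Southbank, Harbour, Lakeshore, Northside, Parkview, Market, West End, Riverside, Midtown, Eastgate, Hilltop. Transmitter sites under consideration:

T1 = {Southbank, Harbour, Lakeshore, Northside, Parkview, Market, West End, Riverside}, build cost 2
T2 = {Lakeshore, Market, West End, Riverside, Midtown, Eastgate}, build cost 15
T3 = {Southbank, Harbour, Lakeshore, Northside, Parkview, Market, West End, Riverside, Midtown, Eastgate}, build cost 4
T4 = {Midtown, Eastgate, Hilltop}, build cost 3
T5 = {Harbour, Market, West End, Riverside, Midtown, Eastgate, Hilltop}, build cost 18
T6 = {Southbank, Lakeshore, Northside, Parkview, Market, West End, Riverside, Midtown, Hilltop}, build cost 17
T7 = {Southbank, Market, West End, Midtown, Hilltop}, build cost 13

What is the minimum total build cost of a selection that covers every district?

5

T1, T4 cover every district at build cost 2 + 3 = 5.
Any cover uses at least 2 transmitter sites; among all covering selections none totals below 5.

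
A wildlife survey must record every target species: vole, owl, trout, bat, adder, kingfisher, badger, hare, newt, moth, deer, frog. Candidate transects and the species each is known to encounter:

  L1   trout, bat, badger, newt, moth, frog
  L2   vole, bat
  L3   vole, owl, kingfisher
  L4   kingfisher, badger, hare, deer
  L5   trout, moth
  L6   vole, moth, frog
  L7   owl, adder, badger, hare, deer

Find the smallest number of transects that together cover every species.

3

L1, L3, L7 together cover {vole, owl, trout, bat, adder, kingfisher, badger, hare, newt, moth, deer, frog} — every species.
No 2 of the 7 transects cover everything (all 21 pairs fall short), so 3 is minimum.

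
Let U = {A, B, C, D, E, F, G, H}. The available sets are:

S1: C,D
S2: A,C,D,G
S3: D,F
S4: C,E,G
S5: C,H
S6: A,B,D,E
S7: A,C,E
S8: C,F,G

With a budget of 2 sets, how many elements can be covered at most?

Choosing S6, S8 covers {A, B, C, D, E, F, G} — 7 elements.
No choice of 2 sets does better; here H is left uncovered.

7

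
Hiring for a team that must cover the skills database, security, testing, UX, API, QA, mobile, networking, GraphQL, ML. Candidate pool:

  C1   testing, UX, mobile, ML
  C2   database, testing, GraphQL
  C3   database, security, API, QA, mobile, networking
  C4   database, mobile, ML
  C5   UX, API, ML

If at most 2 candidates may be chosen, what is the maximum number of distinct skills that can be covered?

9

Choosing C1, C3 covers {database, security, testing, UX, API, QA, mobile, networking, ML} — 9 skills.
No choice of 2 candidates does better; here GraphQL is left uncovered.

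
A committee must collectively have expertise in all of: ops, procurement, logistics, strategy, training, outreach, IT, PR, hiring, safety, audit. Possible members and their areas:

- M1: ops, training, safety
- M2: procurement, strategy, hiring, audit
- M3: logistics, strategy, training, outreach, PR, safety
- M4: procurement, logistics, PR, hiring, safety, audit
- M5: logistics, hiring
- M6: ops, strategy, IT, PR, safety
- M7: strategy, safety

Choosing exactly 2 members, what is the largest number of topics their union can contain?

9

Choosing M2, M3 covers {procurement, logistics, strategy, training, outreach, PR, hiring, safety, audit} — 9 topics.
No choice of 2 members does better; here ops, IT are left uncovered.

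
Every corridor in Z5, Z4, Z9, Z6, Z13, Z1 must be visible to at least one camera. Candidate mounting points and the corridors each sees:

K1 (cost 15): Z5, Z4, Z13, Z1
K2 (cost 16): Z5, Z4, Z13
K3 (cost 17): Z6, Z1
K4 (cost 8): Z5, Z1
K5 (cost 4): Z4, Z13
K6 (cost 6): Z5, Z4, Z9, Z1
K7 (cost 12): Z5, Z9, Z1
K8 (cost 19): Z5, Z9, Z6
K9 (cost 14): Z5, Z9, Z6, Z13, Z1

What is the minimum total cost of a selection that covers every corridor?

K5, K9 cover every corridor at cost 4 + 14 = 18.
Any cover uses at least 2 camera mounts; among all covering selections none totals below 18.

18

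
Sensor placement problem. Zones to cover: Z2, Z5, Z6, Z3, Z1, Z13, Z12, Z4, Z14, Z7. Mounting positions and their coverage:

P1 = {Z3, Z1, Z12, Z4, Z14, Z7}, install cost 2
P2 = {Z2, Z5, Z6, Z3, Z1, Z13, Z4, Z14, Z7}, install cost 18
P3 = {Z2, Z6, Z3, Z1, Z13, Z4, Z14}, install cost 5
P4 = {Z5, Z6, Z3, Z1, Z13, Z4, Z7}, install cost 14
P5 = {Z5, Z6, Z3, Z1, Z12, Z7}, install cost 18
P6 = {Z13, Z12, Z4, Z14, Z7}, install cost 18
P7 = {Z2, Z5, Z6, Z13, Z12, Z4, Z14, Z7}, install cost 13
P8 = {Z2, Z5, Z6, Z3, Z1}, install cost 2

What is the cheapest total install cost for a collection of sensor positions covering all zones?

9

P1, P3, P8 cover every zone at install cost 2 + 5 + 2 = 9.
Any cover uses at least 2 sensor positions; among all covering selections none totals below 9.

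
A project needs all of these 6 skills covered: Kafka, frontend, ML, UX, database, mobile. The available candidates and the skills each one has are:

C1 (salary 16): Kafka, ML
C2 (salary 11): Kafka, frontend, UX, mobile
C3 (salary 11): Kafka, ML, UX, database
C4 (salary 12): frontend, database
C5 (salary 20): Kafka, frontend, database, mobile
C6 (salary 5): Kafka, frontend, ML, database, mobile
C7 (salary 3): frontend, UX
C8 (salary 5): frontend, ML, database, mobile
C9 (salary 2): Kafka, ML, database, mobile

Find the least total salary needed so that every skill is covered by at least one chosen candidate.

5

C7, C9 cover every skill at salary 3 + 2 = 5.
Any cover uses at least 2 candidates; among all covering selections none totals below 5.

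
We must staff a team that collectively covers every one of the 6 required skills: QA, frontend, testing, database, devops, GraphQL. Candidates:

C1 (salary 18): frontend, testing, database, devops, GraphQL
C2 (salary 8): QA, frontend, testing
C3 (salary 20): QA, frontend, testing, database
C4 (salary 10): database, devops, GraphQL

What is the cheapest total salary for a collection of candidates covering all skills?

18

C2, C4 cover every skill at salary 8 + 10 = 18.
Any cover uses at least 2 candidates; among all covering selections none totals below 18.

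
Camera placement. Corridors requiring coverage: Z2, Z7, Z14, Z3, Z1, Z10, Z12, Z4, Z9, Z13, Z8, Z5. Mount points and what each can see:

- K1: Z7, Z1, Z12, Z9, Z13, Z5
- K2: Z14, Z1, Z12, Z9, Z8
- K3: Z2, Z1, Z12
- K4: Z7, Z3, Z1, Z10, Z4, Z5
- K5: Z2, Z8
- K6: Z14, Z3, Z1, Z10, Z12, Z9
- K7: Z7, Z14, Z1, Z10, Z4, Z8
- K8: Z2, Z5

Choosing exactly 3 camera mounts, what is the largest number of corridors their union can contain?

11

Choosing K1, K2, K4 covers {Z7, Z14, Z3, Z1, Z10, Z12, Z4, Z9, Z13, Z8, Z5} — 11 corridors.
No choice of 3 camera mounts does better; here Z2 is left uncovered.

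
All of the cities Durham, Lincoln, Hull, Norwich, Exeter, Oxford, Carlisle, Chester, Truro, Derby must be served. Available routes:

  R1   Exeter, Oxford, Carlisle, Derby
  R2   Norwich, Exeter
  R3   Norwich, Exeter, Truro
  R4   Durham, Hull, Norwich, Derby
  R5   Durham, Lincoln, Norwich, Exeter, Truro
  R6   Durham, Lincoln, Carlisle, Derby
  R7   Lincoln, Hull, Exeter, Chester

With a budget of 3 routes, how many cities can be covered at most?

10

Choosing R1, R5, R7 covers {Durham, Lincoln, Hull, Norwich, Exeter, Oxford, Carlisle, Chester, Truro, Derby} — 10 cities.
That is all 10 cities.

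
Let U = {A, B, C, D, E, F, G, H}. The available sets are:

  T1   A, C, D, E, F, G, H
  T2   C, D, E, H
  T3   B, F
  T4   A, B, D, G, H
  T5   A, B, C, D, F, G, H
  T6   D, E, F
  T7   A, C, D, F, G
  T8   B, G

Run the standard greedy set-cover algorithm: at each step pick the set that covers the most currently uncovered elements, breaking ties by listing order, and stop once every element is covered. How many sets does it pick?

2

Pick 1: T1 covers 7 new elements (A, C, D, E, F, G, H).
Pick 2: T3 covers 1 new elements (B).
Greedy uses 2 sets.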